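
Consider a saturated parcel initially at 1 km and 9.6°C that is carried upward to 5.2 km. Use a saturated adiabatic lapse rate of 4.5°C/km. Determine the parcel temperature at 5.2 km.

-9.3°C

From 1000 m to 5200 m (saturated adiabatic): cools by 4.5 × 4.2 = 18.9°C, giving -9.3°C.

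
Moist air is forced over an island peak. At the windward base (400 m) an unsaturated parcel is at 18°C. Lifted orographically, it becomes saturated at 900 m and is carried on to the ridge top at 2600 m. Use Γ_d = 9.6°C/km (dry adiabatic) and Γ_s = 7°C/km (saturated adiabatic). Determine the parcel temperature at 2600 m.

400 → 900 m (dry, 9.6°C/km): ΔT = -9.6 × 0.5 = -4.8°C → T = 13.2°C
900 → 2600 m (saturated, 7°C/km): ΔT = -7 × 1.7 = -11.9°C → T = 1.3°C

1.3°C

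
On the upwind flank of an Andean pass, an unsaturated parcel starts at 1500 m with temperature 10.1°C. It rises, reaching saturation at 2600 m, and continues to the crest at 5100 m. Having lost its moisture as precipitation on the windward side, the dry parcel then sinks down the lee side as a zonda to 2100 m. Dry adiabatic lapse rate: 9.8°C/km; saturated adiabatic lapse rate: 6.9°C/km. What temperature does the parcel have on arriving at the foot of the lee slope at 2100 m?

1500–2600 m, dry: Δz = 1.1 km ⇒ ΔT = -10.78°C; T = -0.68°C
2600–5100 m, saturated: Δz = 2.5 km ⇒ ΔT = -17.25°C; T = -17.93°C
5100–2100 m, dry descent: Δz = 3 km ⇒ ΔT = +29.4°C; T = 11.47°C

11.47°C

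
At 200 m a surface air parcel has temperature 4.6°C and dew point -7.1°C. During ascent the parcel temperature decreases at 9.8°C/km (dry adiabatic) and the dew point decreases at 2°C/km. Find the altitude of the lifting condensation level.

T and T_d converge at 9.8 − 2 = 7.8°C per km
Height above start = (4.6 − (-7.1)) / 7.8 = 1.5 km
LCL altitude = 200 m + 1500 m = 1700 m

1700 m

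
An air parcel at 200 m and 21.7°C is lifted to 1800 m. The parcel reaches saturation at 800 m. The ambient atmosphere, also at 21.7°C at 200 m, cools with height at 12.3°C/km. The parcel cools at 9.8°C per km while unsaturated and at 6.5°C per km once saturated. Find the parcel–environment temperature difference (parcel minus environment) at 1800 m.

+7.3°C (parcel warmer than environment)

Parcel:
  Dry to 800 m: -9.8 × 0.6 km = -5.88°C, so T = 15.82°C.
  Saturated to 1800 m: -6.5 × 1 km = -6.5°C, so T = 9.32°C.
Environment:
  Environment to 1800 m: -12.3 × 1.6 km = -19.68°C, so T = 2.02°C.
T_parcel − T_env = 9.32 − 2.02 = +7.3°C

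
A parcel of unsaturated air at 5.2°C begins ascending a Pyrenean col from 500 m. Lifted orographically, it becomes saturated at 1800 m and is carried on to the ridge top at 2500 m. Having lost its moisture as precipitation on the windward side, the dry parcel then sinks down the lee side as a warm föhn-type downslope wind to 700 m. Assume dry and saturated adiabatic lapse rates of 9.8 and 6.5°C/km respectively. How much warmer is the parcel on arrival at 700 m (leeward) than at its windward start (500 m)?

500 → 1800 m (dry, 9.8°C/km): ΔT = -9.8 × 1.3 = -12.74°C → T = -7.54°C
1800 → 2500 m (saturated, 6.5°C/km): ΔT = -6.5 × 0.7 = -4.55°C → T = -12.09°C
2500 → 700 m (dry descent, 9.8°C/km): ΔT = +9.8 × 1.8 = +17.64°C → T = 5.55°C
Net change vs windward start: 5.55 − 5.2 = +0.35°C

+0.35°C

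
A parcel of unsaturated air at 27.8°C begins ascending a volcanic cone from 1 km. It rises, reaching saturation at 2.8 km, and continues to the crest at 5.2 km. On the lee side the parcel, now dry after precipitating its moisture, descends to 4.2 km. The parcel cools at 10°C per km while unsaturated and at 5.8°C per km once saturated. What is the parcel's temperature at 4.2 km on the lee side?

1000–2800 m, dry: Δz = 1.8 km ⇒ ΔT = -18°C; T = 9.8°C
2800–5200 m, saturated: Δz = 2.4 km ⇒ ΔT = -13.92°C; T = -4.12°C
5200–4200 m, dry descent: Δz = 1 km ⇒ ΔT = +10°C; T = 5.88°C

5.88°C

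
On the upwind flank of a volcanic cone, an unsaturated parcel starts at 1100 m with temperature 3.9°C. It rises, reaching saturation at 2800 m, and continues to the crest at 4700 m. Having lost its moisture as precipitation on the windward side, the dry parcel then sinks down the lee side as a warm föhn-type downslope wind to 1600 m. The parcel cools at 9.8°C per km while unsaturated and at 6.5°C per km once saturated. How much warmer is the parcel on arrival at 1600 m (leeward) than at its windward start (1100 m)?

Dry to 2800 m: -9.8 × 1.7 km = -16.66°C, so T = -12.76°C.
Saturated to 4700 m: -6.5 × 1.9 km = -12.35°C, so T = -25.11°C.
Dry descent to 1600 m: +9.8 × 3.1 km = +30.38°C, so T = 5.27°C.
Net change vs windward start: 5.27 − 3.9 = +1.37°C

+1.37°C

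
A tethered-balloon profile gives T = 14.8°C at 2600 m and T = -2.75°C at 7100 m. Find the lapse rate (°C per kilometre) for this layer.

Γ = −ΔT/Δz = (14.8 − (-2.75)) / (7100 − 2600) m
  = 17.55°C / 4.5 km = 3.9°C/km

3.9°C/km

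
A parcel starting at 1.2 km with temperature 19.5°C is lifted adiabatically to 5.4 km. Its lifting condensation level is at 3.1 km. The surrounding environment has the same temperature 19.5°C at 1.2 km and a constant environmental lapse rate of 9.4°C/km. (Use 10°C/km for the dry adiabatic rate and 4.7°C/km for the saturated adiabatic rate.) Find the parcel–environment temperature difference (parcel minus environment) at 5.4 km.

Parcel:
  1200 → 3100 m (dry, 10°C/km): ΔT = -10 × 1.9 = -19°C → T = 0.5°C
  3100 → 5400 m (saturated, 4.7°C/km): ΔT = -4.7 × 2.3 = -10.81°C → T = -10.31°C
Environment:
  1200 → 5400 m (environment, 9.4°C/km): ΔT = -9.4 × 4.2 = -39.48°C → T = -19.98°C
T_parcel − T_env = -10.31 − (-19.98) = +9.67°C

+9.67°C (parcel warmer than environment)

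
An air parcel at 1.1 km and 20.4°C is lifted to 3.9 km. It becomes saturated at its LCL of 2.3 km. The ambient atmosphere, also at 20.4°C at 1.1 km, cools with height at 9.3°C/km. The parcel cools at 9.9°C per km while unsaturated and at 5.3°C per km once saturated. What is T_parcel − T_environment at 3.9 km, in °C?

+5.68°C (parcel warmer than environment)

Parcel:
  From 1100 m to 2300 m (dry): cools by 9.9 × 1.2 = 11.88°C, giving 8.52°C.
  From 2300 m to 3900 m (saturated): cools by 5.3 × 1.6 = 8.48°C, giving 0.04°C.
Environment:
  From 1100 m to 3900 m (environment): cools by 9.3 × 2.8 = 26.04°C, giving -5.64°C.
T_parcel − T_env = 0.04 − (-5.64) = +5.68°C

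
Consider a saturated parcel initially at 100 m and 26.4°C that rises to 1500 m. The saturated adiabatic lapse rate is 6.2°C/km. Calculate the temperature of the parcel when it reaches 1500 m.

17.72°C

100 → 1500 m (saturated adiabatic, 6.2°C/km): ΔT = -6.2 × 1.4 = -8.68°C → T = 17.72°C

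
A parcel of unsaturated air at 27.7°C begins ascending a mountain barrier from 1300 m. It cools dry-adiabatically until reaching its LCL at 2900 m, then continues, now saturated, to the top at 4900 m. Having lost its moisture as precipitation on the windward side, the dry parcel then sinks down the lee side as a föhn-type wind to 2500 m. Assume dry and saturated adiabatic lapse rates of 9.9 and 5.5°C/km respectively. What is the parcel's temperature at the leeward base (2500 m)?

24.62°C

From 1300 m to 2900 m (dry): cools by 9.9 × 1.6 = 15.84°C, giving 11.86°C.
From 2900 m to 4900 m (saturated): cools by 5.5 × 2 = 11°C, giving 0.86°C.
From 4900 m to 2500 m (dry descent): warms by 9.9 × 2.4 = 23.76°C, giving 24.62°C.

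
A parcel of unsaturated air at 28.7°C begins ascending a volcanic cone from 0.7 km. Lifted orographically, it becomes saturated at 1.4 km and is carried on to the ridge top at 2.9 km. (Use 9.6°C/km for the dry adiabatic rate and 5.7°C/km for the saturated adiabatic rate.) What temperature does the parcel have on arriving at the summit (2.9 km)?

13.43°C

From 700 m to 1400 m (dry): cools by 9.6 × 0.7 = 6.72°C, giving 21.98°C.
From 1400 m to 2900 m (saturated): cools by 5.7 × 1.5 = 8.55°C, giving 13.43°C.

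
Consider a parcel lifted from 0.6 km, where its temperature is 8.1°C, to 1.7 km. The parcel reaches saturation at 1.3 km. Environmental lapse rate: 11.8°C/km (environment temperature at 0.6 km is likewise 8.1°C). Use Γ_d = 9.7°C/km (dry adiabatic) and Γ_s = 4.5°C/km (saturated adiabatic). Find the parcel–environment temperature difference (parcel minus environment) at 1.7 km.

+4.39°C (parcel warmer than environment)

Parcel:
  From 600 m to 1300 m (dry): cools by 9.7 × 0.7 = 6.79°C, giving 1.31°C.
  From 1300 m to 1700 m (saturated): cools by 4.5 × 0.4 = 1.8°C, giving -0.49°C.
Environment:
  From 600 m to 1700 m (environment): cools by 11.8 × 1.1 = 12.98°C, giving -4.88°C.
T_parcel − T_env = -0.49 − (-4.88) = +4.39°C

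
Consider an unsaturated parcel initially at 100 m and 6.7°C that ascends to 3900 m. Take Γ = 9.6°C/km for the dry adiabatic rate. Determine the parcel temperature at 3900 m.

-29.78°C

100–3900 m, dry adiabatic: Δz = 3.8 km ⇒ ΔT = -36.48°C; T = -29.78°C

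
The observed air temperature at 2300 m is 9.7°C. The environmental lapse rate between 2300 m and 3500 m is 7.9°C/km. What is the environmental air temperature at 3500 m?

2300 → 3500 m (environmental, 7.9°C/km): ΔT = -7.9 × 1.2 = -9.48°C → T = 0.22°C

0.22°C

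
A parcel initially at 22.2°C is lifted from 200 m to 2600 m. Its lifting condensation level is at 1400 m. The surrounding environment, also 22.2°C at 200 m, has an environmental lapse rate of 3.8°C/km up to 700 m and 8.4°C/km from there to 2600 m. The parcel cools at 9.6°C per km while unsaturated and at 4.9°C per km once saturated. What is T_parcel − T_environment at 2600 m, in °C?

+0.46°C (parcel warmer than environment)

Parcel:
  200–1400 m, dry: Δz = 1.2 km ⇒ ΔT = -11.52°C; T = 10.68°C
  1400–2600 m, saturated: Δz = 1.2 km ⇒ ΔT = -5.88°C; T = 4.8°C
Environment:
  200–700 m, environment, lower layer: Δz = 0.5 km ⇒ ΔT = -1.9°C; T = 20.3°C
  700–2600 m, environment, upper layer: Δz = 1.9 km ⇒ ΔT = -15.96°C; T = 4.34°C
T_parcel − T_env = 4.8 − 4.34 = +0.46°C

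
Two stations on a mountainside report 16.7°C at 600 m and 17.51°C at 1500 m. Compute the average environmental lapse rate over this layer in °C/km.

Γ = −ΔT/Δz = (16.7 − 17.51) / (1500 − 600) m
  = -0.81°C / 0.9 km = -0.9°C/km

-0.9°C/km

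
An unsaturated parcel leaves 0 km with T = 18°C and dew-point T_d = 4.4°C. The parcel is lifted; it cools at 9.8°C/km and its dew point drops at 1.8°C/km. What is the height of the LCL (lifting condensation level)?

1.7 km

T and T_d converge at 9.8 − 1.8 = 8°C per km
Height above start = (18 − 4.4) / 8 = 1.7 km
LCL altitude = 0 m + 1700 m = 1700 m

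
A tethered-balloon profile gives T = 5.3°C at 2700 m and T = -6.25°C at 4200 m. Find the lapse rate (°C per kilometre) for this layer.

Γ = −ΔT/Δz = (5.3 − (-6.25)) / (4200 − 2700) m
  = 11.55°C / 1.5 km = 7.7°C/km

7.7°C/km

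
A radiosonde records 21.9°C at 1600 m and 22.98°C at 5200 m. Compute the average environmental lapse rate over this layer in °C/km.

Γ = −ΔT/Δz = (21.9 − 22.98) / (5200 − 1600) m
  = -1.08°C / 3.6 km = -0.3°C/km

-0.3°C/km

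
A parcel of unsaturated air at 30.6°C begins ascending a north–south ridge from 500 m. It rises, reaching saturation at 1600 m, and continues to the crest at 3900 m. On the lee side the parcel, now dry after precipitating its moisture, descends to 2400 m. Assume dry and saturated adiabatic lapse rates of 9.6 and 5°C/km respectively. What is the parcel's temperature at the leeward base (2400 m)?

From 500 m to 1600 m (dry): cools by 9.6 × 1.1 = 10.56°C, giving 20.04°C.
From 1600 m to 3900 m (saturated): cools by 5 × 2.3 = 11.5°C, giving 8.54°C.
From 3900 m to 2400 m (dry descent): warms by 9.6 × 1.5 = 14.4°C, giving 22.94°C.

22.94°C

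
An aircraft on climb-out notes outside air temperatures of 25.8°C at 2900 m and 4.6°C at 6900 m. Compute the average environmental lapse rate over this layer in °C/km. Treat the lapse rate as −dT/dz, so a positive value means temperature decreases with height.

5.3°C/km

Γ = −ΔT/Δz = (25.8 − 4.6) / (6900 − 2900) m
  = 21.2°C / 4 km = 5.3°C/km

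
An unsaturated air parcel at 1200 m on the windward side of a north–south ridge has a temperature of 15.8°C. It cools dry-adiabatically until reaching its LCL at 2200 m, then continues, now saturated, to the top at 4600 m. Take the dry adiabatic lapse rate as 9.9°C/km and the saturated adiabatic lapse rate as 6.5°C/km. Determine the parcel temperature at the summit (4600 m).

1200 → 2200 m (dry, 9.9°C/km): ΔT = -9.9 × 1 = -9.9°C → T = 5.9°C
2200 → 4600 m (saturated, 6.5°C/km): ΔT = -6.5 × 2.4 = -15.6°C → T = -9.7°C

-9.7°C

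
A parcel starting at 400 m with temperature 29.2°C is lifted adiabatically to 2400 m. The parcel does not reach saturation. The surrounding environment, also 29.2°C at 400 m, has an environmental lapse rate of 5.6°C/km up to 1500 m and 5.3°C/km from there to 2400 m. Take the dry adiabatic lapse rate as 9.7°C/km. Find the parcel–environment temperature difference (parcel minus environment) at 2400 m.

-8.47°C (parcel cooler than environment)

Parcel:
  Dry to 2400 m: -9.7 × 2 km = -19.4°C, so T = 9.8°C.
Environment:
  Environment, lower layer to 1500 m: -5.6 × 1.1 km = -6.16°C, so T = 23.04°C.
  Environment, upper layer to 2400 m: -5.3 × 0.9 km = -4.77°C, so T = 18.27°C.
T_parcel − T_env = 9.8 − 18.27 = -8.47°C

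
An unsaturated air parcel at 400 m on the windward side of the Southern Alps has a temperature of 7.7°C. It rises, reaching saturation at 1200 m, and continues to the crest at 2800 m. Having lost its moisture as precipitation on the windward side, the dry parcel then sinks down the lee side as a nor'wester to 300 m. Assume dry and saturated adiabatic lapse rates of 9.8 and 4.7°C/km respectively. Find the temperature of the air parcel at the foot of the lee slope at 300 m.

16.84°C

400 → 1200 m (dry, 9.8°C/km): ΔT = -9.8 × 0.8 = -7.84°C → T = -0.14°C
1200 → 2800 m (saturated, 4.7°C/km): ΔT = -4.7 × 1.6 = -7.52°C → T = -7.66°C
2800 → 300 m (dry descent, 9.8°C/km): ΔT = +9.8 × 2.5 = +24.5°C → T = 16.84°C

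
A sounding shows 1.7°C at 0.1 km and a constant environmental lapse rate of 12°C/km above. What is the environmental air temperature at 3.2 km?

-35.5°C

From 100 m to 3200 m (environmental): cools by 12 × 3.1 = 37.2°C, giving -35.5°C.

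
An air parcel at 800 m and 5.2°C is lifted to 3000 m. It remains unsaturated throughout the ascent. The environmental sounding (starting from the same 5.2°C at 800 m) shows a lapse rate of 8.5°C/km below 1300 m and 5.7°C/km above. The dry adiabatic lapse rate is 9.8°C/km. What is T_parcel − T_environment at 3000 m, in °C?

Parcel:
  800–3000 m, dry: Δz = 2.2 km ⇒ ΔT = -21.56°C; T = -16.36°C
Environment:
  800–1300 m, environment, lower layer: Δz = 0.5 km ⇒ ΔT = -4.25°C; T = 0.95°C
  1300–3000 m, environment, upper layer: Δz = 1.7 km ⇒ ΔT = -9.69°C; T = -8.74°C
T_parcel − T_env = -16.36 − (-8.74) = -7.62°C

-7.62°C (parcel cooler than environment)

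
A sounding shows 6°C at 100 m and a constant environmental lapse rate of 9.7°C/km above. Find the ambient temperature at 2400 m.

-16.31°C

From 100 m to 2400 m (environmental): cools by 9.7 × 2.3 = 22.31°C, giving -16.31°C.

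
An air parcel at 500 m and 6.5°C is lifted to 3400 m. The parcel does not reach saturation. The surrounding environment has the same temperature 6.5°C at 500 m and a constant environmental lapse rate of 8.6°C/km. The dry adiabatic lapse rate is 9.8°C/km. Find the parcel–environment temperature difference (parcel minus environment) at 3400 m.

-3.48°C (parcel cooler than environment)

Parcel:
  500 → 3400 m (dry, 9.8°C/km): ΔT = -9.8 × 2.9 = -28.42°C → T = -21.92°C
Environment:
  500 → 3400 m (environment, 8.6°C/km): ΔT = -8.6 × 2.9 = -24.94°C → T = -18.44°C
T_parcel − T_env = -21.92 − (-18.44) = -3.48°C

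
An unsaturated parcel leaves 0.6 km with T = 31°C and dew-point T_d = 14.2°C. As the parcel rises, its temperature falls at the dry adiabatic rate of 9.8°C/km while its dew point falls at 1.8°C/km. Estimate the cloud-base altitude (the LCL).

2.7 km

T and T_d converge at 9.8 − 1.8 = 8°C per km
Height above start = (31 − 14.2) / 8 = 2.1 km
LCL altitude = 600 m + 2100 m = 2700 m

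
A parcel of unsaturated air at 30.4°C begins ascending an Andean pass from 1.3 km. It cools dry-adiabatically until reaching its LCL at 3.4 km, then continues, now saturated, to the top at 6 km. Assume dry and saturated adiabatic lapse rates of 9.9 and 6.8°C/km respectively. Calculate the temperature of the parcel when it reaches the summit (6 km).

-8.07°C

1300–3400 m, dry: Δz = 2.1 km ⇒ ΔT = -20.79°C; T = 9.61°C
3400–6000 m, saturated: Δz = 2.6 km ⇒ ΔT = -17.68°C; T = -8.07°C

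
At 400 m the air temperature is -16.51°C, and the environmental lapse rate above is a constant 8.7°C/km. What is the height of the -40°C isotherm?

3100 m

Height above start = (-16.51 − (-40)) / 8.7 = 2.7 km
Altitude = 400 m + 2700 m = 3100 m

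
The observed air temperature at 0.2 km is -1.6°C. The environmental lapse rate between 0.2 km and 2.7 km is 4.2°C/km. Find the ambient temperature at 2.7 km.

200 → 2700 m (environmental, 4.2°C/km): ΔT = -4.2 × 2.5 = -10.5°C → T = -12.1°C

-12.1°C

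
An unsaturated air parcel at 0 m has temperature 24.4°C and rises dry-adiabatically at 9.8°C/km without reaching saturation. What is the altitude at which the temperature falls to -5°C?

3000 m

Height above start = (24.4 − (-5)) / 9.8 = 3 km
Altitude = 0 m + 3000 m = 3000 m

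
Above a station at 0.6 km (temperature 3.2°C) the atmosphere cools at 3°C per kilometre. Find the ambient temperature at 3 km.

-4°C

From 600 m to 3000 m (environmental): cools by 3 × 2.4 = 7.2°C, giving -4°C.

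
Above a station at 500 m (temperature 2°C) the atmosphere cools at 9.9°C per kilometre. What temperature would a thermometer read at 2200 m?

500–2200 m, environmental: Δz = 1.7 km ⇒ ΔT = -16.83°C; T = -14.83°C

-14.83°C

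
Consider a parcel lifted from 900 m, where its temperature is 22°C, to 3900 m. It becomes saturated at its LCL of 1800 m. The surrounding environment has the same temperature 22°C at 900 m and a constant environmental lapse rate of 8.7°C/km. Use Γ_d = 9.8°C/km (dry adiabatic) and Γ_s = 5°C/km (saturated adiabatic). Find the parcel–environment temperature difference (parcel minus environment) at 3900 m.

Parcel:
  900–1800 m, dry: Δz = 0.9 km ⇒ ΔT = -8.82°C; T = 13.18°C
  1800–3900 m, saturated: Δz = 2.1 km ⇒ ΔT = -10.5°C; T = 2.68°C
Environment:
  900–3900 m, environment: Δz = 3 km ⇒ ΔT = -26.1°C; T = -4.1°C
T_parcel − T_env = 2.68 − (-4.1) = +6.78°C

+6.78°C (parcel warmer than environment)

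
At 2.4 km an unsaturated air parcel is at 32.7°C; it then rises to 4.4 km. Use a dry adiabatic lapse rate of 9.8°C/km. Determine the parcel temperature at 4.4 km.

From 2400 m to 4400 m (dry adiabatic): cools by 9.8 × 2 = 19.6°C, giving 13.1°C.

13.1°C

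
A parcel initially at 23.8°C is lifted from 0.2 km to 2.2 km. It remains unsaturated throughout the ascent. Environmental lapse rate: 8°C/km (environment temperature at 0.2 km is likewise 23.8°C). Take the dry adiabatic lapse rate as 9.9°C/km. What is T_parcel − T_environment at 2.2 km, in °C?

Parcel:
  200–2200 m, dry: Δz = 2 km ⇒ ΔT = -19.8°C; T = 4°C
Environment:
  200–2200 m, environment: Δz = 2 km ⇒ ΔT = -16°C; T = 7.8°C
T_parcel − T_env = 4 − 7.8 = -3.8°C

-3.8°C (parcel cooler than environment)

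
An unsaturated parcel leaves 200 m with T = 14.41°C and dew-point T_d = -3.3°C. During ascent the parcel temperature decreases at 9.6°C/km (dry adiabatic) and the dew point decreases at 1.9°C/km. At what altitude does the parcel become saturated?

T and T_d converge at 9.6 − 1.9 = 7.7°C per km
Height above start = (14.41 − (-3.3)) / 7.7 = 2.3 km
LCL altitude = 200 m + 2300 m = 2500 m

2500 m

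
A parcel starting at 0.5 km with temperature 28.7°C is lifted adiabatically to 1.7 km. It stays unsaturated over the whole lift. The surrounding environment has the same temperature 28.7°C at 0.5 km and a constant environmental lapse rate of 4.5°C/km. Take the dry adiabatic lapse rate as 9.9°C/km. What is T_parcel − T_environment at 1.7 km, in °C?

-6.48°C (parcel cooler than environment)

Parcel:
  500 → 1700 m (dry, 9.9°C/km): ΔT = -9.9 × 1.2 = -11.88°C → T = 16.82°C
Environment:
  500 → 1700 m (environment, 4.5°C/km): ΔT = -4.5 × 1.2 = -5.4°C → T = 23.3°C
T_parcel − T_env = 16.82 − 23.3 = -6.48°C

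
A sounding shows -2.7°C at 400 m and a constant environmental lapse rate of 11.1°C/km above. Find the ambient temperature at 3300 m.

-34.89°C

From 400 m to 3300 m (environmental): cools by 11.1 × 2.9 = 32.19°C, giving -34.89°C.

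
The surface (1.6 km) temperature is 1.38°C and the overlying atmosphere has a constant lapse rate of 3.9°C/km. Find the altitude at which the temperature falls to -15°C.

5.8 km

Height above start = (1.38 − (-15)) / 3.9 = 4.2 km
Altitude = 1600 m + 4200 m = 5800 m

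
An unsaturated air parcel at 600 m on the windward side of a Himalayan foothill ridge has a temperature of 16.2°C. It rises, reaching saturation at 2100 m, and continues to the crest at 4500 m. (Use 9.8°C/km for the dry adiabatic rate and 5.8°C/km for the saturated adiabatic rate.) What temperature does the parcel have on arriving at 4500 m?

600 → 2100 m (dry, 9.8°C/km): ΔT = -9.8 × 1.5 = -14.7°C → T = 1.5°C
2100 → 4500 m (saturated, 5.8°C/km): ΔT = -5.8 × 2.4 = -13.92°C → T = -12.42°C

-12.42°C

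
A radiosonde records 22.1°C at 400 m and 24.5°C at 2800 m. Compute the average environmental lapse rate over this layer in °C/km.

Γ = −ΔT/Δz = (22.1 − 24.5) / (2800 − 400) m
  = -2.4°C / 2.4 km = -1°C/km

-1°C/km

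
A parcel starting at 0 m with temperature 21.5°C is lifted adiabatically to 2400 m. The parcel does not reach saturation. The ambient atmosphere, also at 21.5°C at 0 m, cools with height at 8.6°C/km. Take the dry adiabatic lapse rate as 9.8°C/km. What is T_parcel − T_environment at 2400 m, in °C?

Parcel:
  0–2400 m, dry: Δz = 2.4 km ⇒ ΔT = -23.52°C; T = -2.02°C
Environment:
  0–2400 m, environment: Δz = 2.4 km ⇒ ΔT = -20.64°C; T = 0.86°C
T_parcel − T_env = -2.02 − 0.86 = -2.88°C

-2.88°C (parcel cooler than environment)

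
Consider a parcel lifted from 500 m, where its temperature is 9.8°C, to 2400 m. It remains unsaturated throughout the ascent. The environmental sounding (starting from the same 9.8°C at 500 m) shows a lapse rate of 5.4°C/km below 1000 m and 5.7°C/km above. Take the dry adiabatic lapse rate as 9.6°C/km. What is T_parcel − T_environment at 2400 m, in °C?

-7.56°C (parcel cooler than environment)

Parcel:
  500–2400 m, dry: Δz = 1.9 km ⇒ ΔT = -18.24°C; T = -8.44°C
Environment:
  500–1000 m, environment, lower layer: Δz = 0.5 km ⇒ ΔT = -2.7°C; T = 7.1°C
  1000–2400 m, environment, upper layer: Δz = 1.4 km ⇒ ΔT = -7.98°C; T = -0.88°C
T_parcel − T_env = -8.44 − (-0.88) = -7.56°C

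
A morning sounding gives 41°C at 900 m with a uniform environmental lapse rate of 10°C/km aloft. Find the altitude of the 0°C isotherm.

5000 m

Height above start = (41 − 0) / 10 = 4.1 km
Altitude = 900 m + 4100 m = 5000 m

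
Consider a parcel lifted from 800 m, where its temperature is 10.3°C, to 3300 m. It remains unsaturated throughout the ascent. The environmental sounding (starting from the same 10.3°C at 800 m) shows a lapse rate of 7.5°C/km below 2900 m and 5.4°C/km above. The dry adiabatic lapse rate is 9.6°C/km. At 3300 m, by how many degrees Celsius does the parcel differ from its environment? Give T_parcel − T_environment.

Parcel:
  Dry to 3300 m: -9.6 × 2.5 km = -24°C, so T = -13.7°C.
Environment:
  Environment, lower layer to 2900 m: -7.5 × 2.1 km = -15.75°C, so T = -5.45°C.
  Environment, upper layer to 3300 m: -5.4 × 0.4 km = -2.16°C, so T = -7.61°C.
T_parcel − T_env = -13.7 − (-7.61) = -6.09°C

-6.09°C (parcel cooler than environment)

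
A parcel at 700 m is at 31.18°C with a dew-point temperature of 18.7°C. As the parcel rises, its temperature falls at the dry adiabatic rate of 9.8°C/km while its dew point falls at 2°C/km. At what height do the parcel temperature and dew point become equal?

2300 m

T and T_d converge at 9.8 − 2 = 7.8°C per km
Height above start = (31.18 − 18.7) / 7.8 = 1.6 km
LCL altitude = 700 m + 1600 m = 2300 m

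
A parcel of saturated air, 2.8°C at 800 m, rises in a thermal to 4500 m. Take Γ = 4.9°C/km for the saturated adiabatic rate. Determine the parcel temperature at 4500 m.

-15.33°C

800–4500 m, saturated adiabatic: Δz = 3.7 km ⇒ ΔT = -18.13°C; T = -15.33°C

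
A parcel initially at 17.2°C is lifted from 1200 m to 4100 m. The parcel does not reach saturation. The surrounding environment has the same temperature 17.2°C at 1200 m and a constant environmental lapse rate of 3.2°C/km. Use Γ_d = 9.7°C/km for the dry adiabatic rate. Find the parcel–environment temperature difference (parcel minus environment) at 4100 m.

-18.85°C (parcel cooler than environment)

Parcel:
  From 1200 m to 4100 m (dry): cools by 9.7 × 2.9 = 28.13°C, giving -10.93°C.
Environment:
  From 1200 m to 4100 m (environment): cools by 3.2 × 2.9 = 9.28°C, giving 7.92°C.
T_parcel − T_env = -10.93 − 7.92 = -18.85°C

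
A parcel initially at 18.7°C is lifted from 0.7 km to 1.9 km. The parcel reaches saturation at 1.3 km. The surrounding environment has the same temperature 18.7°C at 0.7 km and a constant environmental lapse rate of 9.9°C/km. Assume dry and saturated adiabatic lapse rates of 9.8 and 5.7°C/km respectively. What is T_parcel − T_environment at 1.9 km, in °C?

Parcel:
  From 700 m to 1300 m (dry): cools by 9.8 × 0.6 = 5.88°C, giving 12.82°C.
  From 1300 m to 1900 m (saturated): cools by 5.7 × 0.6 = 3.42°C, giving 9.4°C.
Environment:
  From 700 m to 1900 m (environment): cools by 9.9 × 1.2 = 11.88°C, giving 6.82°C.
T_parcel − T_env = 9.4 − 6.82 = +2.58°C

+2.58°C (parcel warmer than environment)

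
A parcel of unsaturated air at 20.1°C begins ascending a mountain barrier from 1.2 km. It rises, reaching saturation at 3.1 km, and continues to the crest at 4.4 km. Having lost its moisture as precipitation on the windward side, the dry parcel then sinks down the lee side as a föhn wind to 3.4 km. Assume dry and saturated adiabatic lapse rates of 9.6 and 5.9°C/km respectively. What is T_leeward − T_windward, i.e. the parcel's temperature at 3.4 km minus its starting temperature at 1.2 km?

-16.31°C

1200–3100 m, dry: Δz = 1.9 km ⇒ ΔT = -18.24°C; T = 1.86°C
3100–4400 m, saturated: Δz = 1.3 km ⇒ ΔT = -7.67°C; T = -5.81°C
4400–3400 m, dry descent: Δz = 1 km ⇒ ΔT = +9.6°C; T = 3.79°C
Net change vs windward start: 3.79 − 20.1 = -16.31°C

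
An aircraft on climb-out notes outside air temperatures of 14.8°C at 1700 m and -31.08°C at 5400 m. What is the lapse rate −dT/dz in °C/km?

Γ = −ΔT/Δz = (14.8 − (-31.08)) / (5400 − 1700) m
  = 45.88°C / 3.7 km = 12.4°C/km

12.4°C/km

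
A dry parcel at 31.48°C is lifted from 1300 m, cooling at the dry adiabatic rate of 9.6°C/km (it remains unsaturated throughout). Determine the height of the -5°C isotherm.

Height above start = (31.48 − (-5)) / 9.6 = 3.8 km
Altitude = 1300 m + 3800 m = 5100 m

5100 m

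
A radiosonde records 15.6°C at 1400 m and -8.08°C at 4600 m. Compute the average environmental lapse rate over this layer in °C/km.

Γ = −ΔT/Δz = (15.6 − (-8.08)) / (4600 − 1400) m
  = 23.68°C / 3.2 km = 7.4°C/km

7.4°C/km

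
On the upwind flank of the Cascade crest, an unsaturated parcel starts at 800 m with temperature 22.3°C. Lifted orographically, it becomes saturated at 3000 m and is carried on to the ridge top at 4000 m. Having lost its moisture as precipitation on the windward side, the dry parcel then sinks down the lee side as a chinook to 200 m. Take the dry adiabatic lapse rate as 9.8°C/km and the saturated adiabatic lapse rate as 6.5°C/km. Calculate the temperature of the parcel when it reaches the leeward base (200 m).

From 800 m to 3000 m (dry): cools by 9.8 × 2.2 = 21.56°C, giving 0.74°C.
From 3000 m to 4000 m (saturated): cools by 6.5 × 1 = 6.5°C, giving -5.76°C.
From 4000 m to 200 m (dry descent): warms by 9.8 × 3.8 = 37.24°C, giving 31.48°C.

31.48°C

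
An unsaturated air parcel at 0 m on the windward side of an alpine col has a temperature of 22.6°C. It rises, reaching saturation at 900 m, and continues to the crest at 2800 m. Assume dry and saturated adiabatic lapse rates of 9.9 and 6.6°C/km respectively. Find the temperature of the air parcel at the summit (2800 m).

1.15°C

Dry to 900 m: -9.9 × 0.9 km = -8.91°C, so T = 13.69°C.
Saturated to 2800 m: -6.6 × 1.9 km = -12.54°C, so T = 1.15°C.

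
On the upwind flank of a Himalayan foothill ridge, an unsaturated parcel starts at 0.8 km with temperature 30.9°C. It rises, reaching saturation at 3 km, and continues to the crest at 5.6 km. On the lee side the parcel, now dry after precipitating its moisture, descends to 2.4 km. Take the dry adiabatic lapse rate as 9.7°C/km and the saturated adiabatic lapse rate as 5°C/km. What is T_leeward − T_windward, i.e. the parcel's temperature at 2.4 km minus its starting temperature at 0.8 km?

800–3000 m, dry: Δz = 2.2 km ⇒ ΔT = -21.34°C; T = 9.56°C
3000–5600 m, saturated: Δz = 2.6 km ⇒ ΔT = -13°C; T = -3.44°C
5600–2400 m, dry descent: Δz = 3.2 km ⇒ ΔT = +31.04°C; T = 27.6°C
Net change vs windward start: 27.6 − 30.9 = -3.3°C

-3.3°C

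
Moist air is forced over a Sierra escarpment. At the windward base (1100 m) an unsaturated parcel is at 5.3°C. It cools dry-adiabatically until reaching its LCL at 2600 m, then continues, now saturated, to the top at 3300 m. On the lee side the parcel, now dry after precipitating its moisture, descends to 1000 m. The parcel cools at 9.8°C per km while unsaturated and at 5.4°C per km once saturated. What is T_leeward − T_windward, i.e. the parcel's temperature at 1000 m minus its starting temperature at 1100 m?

+4.06°C

From 1100 m to 2600 m (dry): cools by 9.8 × 1.5 = 14.7°C, giving -9.4°C.
From 2600 m to 3300 m (saturated): cools by 5.4 × 0.7 = 3.78°C, giving -13.18°C.
From 3300 m to 1000 m (dry descent): warms by 9.8 × 2.3 = 22.54°C, giving 9.36°C.
Net change vs windward start: 9.36 − 5.3 = +4.06°C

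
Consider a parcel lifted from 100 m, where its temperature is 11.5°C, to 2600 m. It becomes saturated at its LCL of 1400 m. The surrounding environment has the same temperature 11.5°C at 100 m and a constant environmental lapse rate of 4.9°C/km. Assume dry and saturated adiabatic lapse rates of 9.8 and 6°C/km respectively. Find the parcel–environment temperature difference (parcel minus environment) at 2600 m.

-7.69°C (parcel cooler than environment)

Parcel:
  From 100 m to 1400 m (dry): cools by 9.8 × 1.3 = 12.74°C, giving -1.24°C.
  From 1400 m to 2600 m (saturated): cools by 6 × 1.2 = 7.2°C, giving -8.44°C.
Environment:
  From 100 m to 2600 m (environment): cools by 4.9 × 2.5 = 12.25°C, giving -0.75°C.
T_parcel − T_env = -8.44 − (-0.75) = -7.69°C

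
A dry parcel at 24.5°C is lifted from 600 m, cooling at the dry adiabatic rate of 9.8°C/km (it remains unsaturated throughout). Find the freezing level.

3100 m

Height above start = (24.5 − 0) / 9.8 = 2.5 km
Altitude = 600 m + 2500 m = 3100 m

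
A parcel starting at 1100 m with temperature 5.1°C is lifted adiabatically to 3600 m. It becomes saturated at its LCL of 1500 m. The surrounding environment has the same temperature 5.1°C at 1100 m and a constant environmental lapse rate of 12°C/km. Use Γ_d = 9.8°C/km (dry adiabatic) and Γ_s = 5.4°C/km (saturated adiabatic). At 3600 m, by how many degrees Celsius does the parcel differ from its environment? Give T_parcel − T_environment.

Parcel:
  1100–1500 m, dry: Δz = 0.4 km ⇒ ΔT = -3.92°C; T = 1.18°C
  1500–3600 m, saturated: Δz = 2.1 km ⇒ ΔT = -11.34°C; T = -10.16°C
Environment:
  1100–3600 m, environment: Δz = 2.5 km ⇒ ΔT = -30°C; T = -24.9°C
T_parcel − T_env = -10.16 − (-24.9) = +14.74°C

+14.74°C (parcel warmer than environment)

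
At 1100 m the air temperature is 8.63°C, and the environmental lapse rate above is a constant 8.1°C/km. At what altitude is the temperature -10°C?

3400 m

Height above start = (8.63 − (-10)) / 8.1 = 2.3 km
Altitude = 1100 m + 2300 m = 3400 m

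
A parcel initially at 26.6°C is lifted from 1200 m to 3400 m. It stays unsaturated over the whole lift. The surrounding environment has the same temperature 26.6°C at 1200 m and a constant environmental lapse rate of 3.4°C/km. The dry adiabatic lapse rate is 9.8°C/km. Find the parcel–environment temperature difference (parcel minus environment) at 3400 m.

-14.08°C (parcel cooler than environment)

Parcel:
  From 1200 m to 3400 m (dry): cools by 9.8 × 2.2 = 21.56°C, giving 5.04°C.
Environment:
  From 1200 m to 3400 m (environment): cools by 3.4 × 2.2 = 7.48°C, giving 19.12°C.
T_parcel − T_env = 5.04 − 19.12 = -14.08°C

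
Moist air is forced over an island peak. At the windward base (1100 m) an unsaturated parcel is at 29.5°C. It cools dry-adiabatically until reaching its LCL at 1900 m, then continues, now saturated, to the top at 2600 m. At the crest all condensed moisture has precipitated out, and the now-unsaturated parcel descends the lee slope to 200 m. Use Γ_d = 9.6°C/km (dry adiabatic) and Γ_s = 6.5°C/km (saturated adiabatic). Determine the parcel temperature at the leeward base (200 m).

1100–1900 m, dry: Δz = 0.8 km ⇒ ΔT = -7.68°C; T = 21.82°C
1900–2600 m, saturated: Δz = 0.7 km ⇒ ΔT = -4.55°C; T = 17.27°C
2600–200 m, dry descent: Δz = 2.4 km ⇒ ΔT = +23.04°C; T = 40.31°C

40.31°C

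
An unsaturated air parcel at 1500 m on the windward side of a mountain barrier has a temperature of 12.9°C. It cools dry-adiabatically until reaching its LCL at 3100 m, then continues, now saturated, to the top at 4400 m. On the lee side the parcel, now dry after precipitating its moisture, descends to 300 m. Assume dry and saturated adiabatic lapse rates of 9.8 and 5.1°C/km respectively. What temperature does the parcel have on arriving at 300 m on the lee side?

From 1500 m to 3100 m (dry): cools by 9.8 × 1.6 = 15.68°C, giving -2.78°C.
From 3100 m to 4400 m (saturated): cools by 5.1 × 1.3 = 6.63°C, giving -9.41°C.
From 4400 m to 300 m (dry descent): warms by 9.8 × 4.1 = 40.18°C, giving 30.77°C.

30.77°C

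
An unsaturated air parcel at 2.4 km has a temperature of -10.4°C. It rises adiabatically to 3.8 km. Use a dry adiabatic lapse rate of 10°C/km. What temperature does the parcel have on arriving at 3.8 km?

2400 → 3800 m (dry adiabatic, 10°C/km): ΔT = -10 × 1.4 = -14°C → T = -24.4°C

-24.4°C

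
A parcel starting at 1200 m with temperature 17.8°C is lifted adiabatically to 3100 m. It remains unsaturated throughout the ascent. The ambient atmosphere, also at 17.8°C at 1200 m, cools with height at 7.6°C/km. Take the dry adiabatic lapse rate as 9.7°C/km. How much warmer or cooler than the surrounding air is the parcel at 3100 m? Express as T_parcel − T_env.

-3.99°C (parcel cooler than environment)

Parcel:
  From 1200 m to 3100 m (dry): cools by 9.7 × 1.9 = 18.43°C, giving -0.63°C.
Environment:
  From 1200 m to 3100 m (environment): cools by 7.6 × 1.9 = 14.44°C, giving 3.36°C.
T_parcel − T_env = -0.63 − 3.36 = -3.99°C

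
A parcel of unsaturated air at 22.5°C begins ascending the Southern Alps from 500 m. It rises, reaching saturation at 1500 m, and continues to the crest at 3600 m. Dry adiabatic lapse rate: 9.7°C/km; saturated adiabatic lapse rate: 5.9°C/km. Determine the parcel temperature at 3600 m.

0.41°C

Dry to 1500 m: -9.7 × 1 km = -9.7°C, so T = 12.8°C.
Saturated to 3600 m: -5.9 × 2.1 km = -12.39°C, so T = 0.41°C.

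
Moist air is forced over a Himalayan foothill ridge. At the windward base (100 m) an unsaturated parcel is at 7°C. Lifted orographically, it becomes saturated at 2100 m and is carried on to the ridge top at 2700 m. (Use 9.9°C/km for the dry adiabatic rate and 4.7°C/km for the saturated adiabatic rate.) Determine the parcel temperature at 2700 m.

100 → 2100 m (dry, 9.9°C/km): ΔT = -9.9 × 2 = -19.8°C → T = -12.8°C
2100 → 2700 m (saturated, 4.7°C/km): ΔT = -4.7 × 0.6 = -2.82°C → T = -15.62°C

-15.62°C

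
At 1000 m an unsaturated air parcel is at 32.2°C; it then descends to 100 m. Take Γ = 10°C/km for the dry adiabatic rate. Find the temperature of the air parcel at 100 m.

From 1000 m to 100 m (dry adiabatic): warms by 10 × 0.9 = 9°C, giving 41.2°C.

41.2°C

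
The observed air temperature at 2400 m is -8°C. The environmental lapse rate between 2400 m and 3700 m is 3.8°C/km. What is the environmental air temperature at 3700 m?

From 2400 m to 3700 m (environmental): cools by 3.8 × 1.3 = 4.94°C, giving -12.94°C.

-12.94°C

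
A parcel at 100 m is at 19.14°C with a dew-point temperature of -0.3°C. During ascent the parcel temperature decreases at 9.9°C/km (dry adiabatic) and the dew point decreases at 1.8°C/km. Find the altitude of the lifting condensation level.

T and T_d converge at 9.9 − 1.8 = 8.1°C per km
Height above start = (19.14 − (-0.3)) / 8.1 = 2.4 km
LCL altitude = 100 m + 2400 m = 2500 m

2500 m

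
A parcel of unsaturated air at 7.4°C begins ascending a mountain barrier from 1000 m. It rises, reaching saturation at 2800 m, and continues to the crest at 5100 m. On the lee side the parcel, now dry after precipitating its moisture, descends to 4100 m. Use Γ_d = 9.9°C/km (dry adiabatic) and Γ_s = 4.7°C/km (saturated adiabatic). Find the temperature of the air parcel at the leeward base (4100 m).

-11.33°C

1000 → 2800 m (dry, 9.9°C/km): ΔT = -9.9 × 1.8 = -17.82°C → T = -10.42°C
2800 → 5100 m (saturated, 4.7°C/km): ΔT = -4.7 × 2.3 = -10.81°C → T = -21.23°C
5100 → 4100 m (dry descent, 9.9°C/km): ΔT = +9.9 × 1 = +9.9°C → T = -11.33°C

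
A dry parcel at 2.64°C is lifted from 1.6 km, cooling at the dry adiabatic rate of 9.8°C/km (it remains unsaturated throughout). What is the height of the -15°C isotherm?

3.4 km

Height above start = (2.64 − (-15)) / 9.8 = 1.8 km
Altitude = 1600 m + 1800 m = 3400 m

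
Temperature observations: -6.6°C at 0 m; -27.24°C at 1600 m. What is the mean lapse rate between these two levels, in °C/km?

12.9°C/km

Γ = −ΔT/Δz = (-6.6 − (-27.24)) / (1600 − 0) m
  = 20.64°C / 1.6 km = 12.9°C/km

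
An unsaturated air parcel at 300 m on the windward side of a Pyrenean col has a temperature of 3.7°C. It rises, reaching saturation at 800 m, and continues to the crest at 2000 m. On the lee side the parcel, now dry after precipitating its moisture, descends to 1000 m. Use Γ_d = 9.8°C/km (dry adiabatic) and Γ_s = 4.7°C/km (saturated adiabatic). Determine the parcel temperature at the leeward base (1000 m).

Dry to 800 m: -9.8 × 0.5 km = -4.9°C, so T = -1.2°C.
Saturated to 2000 m: -4.7 × 1.2 km = -5.64°C, so T = -6.84°C.
Dry descent to 1000 m: +9.8 × 1 km = +9.8°C, so T = 2.96°C.

2.96°C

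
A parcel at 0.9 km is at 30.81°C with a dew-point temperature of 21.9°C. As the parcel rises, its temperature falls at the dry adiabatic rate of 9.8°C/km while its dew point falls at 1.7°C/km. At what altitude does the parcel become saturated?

T and T_d converge at 9.8 − 1.7 = 8.1°C per km
Height above start = (30.81 − 21.9) / 8.1 = 1.1 km
LCL altitude = 900 m + 1100 m = 2000 m

2 km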